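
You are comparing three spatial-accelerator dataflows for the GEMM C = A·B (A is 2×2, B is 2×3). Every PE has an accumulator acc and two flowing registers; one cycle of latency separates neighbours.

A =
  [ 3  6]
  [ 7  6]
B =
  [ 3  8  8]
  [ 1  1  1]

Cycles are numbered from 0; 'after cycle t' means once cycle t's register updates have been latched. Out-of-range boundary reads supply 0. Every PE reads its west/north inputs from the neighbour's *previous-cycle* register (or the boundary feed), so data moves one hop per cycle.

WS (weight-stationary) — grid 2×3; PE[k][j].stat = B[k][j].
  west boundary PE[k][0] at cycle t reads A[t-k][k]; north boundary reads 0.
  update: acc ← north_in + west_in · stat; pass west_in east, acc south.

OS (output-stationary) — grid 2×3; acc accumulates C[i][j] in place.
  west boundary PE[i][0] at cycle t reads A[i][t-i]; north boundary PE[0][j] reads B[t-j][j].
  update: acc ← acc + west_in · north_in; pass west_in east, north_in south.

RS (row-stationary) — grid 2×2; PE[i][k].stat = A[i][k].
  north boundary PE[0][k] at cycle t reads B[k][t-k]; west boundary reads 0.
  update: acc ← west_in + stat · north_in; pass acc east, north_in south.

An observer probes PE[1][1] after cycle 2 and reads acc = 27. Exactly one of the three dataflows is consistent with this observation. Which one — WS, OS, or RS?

dataflow = RS

— WS: 2×3; PE[1][1] trace:
  c0 r1c1: 0 / 0 / 0
  c1 r1c1: 0 / 0 / 0
  c2 r1c1: 30 / 6 / 30
— OS: 2×3; PE[1][1] trace:
  c0 r1c1: 0 / 0 / 0
  c1 r1c1: 0 / 0 / 0
  c2 r1c1: 56 / 7 / 8
— RS: 2×2; PE[1][1] trace:
  c0 r1c1: 0 / 0 / 0
  c1 r1c1: 0 / 0 / 0
  c2 r1c1: 27 / 27 / 1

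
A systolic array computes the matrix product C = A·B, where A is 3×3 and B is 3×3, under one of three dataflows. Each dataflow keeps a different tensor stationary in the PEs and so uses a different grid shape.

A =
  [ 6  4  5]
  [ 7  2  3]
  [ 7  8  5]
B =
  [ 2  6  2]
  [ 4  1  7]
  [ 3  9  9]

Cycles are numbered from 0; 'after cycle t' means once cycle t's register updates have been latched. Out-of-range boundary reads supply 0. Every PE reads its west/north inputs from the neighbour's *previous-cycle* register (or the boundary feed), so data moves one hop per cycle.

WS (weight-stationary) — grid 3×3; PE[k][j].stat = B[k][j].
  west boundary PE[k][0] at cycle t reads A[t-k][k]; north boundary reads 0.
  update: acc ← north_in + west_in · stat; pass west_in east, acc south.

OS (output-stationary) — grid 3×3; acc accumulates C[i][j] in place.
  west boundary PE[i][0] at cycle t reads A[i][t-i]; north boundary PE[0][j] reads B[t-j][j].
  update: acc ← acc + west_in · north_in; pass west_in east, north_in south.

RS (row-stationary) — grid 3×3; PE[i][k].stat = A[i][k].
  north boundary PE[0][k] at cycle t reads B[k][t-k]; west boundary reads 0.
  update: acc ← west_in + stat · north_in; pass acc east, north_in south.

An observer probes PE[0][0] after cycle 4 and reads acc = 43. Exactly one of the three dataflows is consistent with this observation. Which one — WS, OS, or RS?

dataflow = OS

Under WS (3×3), PE[0][0]:
  c0 r0c0: 12 / 6 / 12
  c1 r0c0: 14 / 7 / 14
  c2 r0c0: 14 / 7 / 14
  c3 r0c0: 0 / 0 / 0
  c4 r0c0: 0 / 0 / 0
Under OS (3×3), PE[0][0]:
  c0 r0c0: 12 / 6 / 2
  c1 r0c0: 28 / 4 / 4
  c2 r0c0: 43 / 5 / 3
  c3 r0c0: 43 / 0 / 0
  c4 r0c0: 43 / 0 / 0
Under RS (3×3), PE[0][0]:
  c0 r0c0: 12 / 12 / 2
  c1 r0c0: 36 / 36 / 6
  c2 r0c0: 12 / 12 / 2
  c3 r0c0: 0 / 0 / 0
  c4 r0c0: 0 / 0 / 0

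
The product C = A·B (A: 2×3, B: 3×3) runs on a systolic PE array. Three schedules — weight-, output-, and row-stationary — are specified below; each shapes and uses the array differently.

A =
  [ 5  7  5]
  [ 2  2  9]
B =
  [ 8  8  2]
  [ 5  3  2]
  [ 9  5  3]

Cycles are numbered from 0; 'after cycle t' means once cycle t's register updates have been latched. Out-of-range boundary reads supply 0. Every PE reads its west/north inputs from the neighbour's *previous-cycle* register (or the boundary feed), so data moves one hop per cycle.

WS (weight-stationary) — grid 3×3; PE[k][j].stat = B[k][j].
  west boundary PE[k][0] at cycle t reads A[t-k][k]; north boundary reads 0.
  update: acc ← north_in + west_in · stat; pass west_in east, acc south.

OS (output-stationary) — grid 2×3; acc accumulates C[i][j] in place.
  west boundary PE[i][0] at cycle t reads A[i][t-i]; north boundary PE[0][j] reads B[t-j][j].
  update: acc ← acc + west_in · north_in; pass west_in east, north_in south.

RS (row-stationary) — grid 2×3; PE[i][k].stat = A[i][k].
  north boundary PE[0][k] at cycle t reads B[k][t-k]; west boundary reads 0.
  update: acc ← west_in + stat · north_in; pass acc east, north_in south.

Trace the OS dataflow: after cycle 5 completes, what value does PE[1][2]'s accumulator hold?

OS on a 2×3 grid — tracing PE[1][2] and its feeders:
  [0] (0,2) acc=0 (h:0 v:0)
  [0] (1,1) acc=0 (h:0 v:0)
  [0] (1,2) acc=0 (h:0 v:0)
  [1] (0,2) acc=0 (h:0 v:0)
  [1] (1,1) acc=0 (h:0 v:0)
  [1] (1,2) acc=0 (h:0 v:0)
  [2] (0,2) acc=10 (h:5 v:2)
  [2] (1,1) acc=16 (h:2 v:8)
  [2] (1,2) acc=0 (h:0 v:0)
  [3] (0,2) acc=24 (h:7 v:2)
  [3] (1,1) acc=22 (h:2 v:3)
  [3] (1,2) acc=4 (h:2 v:2)
  [4] (0,2) acc=39 (h:5 v:3)
  [4] (1,1) acc=67 (h:9 v:5)
  [4] (1,2) acc=8 (h:2 v:2)
  [5] (0,2) acc=39 (h:0 v:0)
  [5] (1,1) acc=67 (h:0 v:0)
  [5] (1,2) acc=35 (h:9 v:3)

PE[1][2].acc = 35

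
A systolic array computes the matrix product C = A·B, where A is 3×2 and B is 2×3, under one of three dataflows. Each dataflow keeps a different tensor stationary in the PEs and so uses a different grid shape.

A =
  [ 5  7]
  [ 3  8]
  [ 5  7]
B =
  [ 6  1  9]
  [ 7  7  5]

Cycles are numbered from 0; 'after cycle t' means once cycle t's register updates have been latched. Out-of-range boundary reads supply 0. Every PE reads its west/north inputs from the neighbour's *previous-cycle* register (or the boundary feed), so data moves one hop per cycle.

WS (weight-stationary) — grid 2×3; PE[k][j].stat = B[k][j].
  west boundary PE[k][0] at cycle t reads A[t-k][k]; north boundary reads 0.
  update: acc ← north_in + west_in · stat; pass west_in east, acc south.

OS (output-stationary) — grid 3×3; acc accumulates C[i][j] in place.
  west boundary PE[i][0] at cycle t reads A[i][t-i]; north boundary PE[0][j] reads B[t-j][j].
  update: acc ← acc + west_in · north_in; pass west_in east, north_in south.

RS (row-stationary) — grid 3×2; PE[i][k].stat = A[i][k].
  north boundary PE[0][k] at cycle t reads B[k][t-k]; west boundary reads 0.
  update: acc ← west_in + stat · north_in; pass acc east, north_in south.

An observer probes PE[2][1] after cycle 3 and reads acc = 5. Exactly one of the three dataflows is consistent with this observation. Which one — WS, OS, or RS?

dataflow = OS

WS: PE[2][1] is outside its 2×3 grid.
OS (3×3 grid), PE[2][1]:
  cycle 0: PE[2][1] → acc 0, east 0, south 0
  cycle 1: PE[2][1] → acc 0, east 0, south 0
  cycle 2: PE[2][1] → acc 0, east 0, south 0
  cycle 3: PE[2][1] → acc 5, east 5, south 1
RS (3×2 grid), PE[2][1]:
  cycle 0: PE[2][1] → acc 0, east 0, south 0
  cycle 1: PE[2][1] → acc 0, east 0, south 0
  cycle 2: PE[2][1] → acc 0, east 0, south 0
  cycle 3: PE[2][1] → acc 79, east 79, south 7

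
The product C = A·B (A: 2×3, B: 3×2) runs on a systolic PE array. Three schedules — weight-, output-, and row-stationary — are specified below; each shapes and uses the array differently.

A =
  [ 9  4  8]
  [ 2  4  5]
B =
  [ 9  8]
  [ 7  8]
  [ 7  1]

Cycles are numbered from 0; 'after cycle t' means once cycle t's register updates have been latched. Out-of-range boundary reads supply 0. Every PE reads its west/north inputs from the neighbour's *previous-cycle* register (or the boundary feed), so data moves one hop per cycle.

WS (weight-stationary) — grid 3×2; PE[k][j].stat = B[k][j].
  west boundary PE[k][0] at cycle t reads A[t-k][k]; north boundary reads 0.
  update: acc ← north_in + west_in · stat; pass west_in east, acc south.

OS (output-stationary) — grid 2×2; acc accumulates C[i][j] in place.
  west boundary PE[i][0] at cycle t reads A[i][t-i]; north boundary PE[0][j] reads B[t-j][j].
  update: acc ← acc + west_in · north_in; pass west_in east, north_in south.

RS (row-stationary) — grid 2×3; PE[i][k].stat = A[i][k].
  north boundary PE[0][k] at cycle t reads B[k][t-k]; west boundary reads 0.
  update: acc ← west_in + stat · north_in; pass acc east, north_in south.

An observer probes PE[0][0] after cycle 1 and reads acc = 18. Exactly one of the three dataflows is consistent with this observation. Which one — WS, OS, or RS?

WS (3×2 grid), PE[0][0]:
  after 0 — PE[0][0] acc=81, pass-E 9, pass-S 81
  after 1 — PE[0][0] acc=18, pass-E 2, pass-S 18
OS (2×2 grid), PE[0][0]:
  after 0 — PE[0][0] acc=81, pass-E 9, pass-S 9
  after 1 — PE[0][0] acc=109, pass-E 4, pass-S 7
RS (2×3 grid), PE[0][0]:
  after 0 — PE[0][0] acc=81, pass-E 81, pass-S 9
  after 1 — PE[0][0] acc=72, pass-E 72, pass-S 8

dataflow = WS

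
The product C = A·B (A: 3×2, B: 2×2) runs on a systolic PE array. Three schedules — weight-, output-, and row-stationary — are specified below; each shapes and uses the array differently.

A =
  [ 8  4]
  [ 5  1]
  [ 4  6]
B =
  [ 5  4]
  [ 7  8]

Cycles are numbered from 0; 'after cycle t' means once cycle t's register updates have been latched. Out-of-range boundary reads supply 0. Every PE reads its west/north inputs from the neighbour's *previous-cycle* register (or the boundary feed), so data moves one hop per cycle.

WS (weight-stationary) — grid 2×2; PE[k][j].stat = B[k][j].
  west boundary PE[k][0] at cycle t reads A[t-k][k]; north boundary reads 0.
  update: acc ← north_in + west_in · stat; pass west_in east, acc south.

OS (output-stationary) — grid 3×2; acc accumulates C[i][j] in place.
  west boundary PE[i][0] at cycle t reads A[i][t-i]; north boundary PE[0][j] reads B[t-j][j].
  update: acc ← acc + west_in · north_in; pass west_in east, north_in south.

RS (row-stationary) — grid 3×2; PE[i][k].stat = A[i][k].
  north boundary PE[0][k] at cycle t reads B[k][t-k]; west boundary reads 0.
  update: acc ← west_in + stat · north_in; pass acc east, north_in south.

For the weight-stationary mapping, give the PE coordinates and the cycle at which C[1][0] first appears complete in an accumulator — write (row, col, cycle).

WS: C[1][0] accumulates in PE[1][0]:
  step 0 · PE1,0: acc=0; fwd→0 fwd↓0
  step 1 · PE1,0: acc=68; fwd→4 fwd↓68
  step 2 · PE1,0: acc=32; fwd→1 fwd↓32

(row, col, cycle) = (1, 0, 2)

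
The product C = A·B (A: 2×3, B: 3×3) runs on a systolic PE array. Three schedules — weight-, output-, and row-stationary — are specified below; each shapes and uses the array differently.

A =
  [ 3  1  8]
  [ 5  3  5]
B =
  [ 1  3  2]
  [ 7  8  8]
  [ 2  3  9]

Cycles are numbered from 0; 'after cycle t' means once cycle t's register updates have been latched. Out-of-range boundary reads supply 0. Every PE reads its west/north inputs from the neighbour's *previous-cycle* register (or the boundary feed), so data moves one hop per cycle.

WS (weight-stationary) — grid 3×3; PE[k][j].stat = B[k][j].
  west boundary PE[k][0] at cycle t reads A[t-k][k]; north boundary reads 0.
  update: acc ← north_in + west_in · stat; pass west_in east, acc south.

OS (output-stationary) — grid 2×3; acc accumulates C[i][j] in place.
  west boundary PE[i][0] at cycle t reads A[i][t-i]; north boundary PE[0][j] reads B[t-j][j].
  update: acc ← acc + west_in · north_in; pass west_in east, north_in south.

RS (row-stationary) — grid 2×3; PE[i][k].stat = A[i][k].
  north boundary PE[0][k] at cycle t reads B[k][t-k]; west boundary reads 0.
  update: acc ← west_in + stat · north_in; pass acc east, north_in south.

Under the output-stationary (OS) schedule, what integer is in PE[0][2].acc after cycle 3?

OS on a 2×3 grid — tracing PE[0][2] and its feeders:
  after 0 — PE[0][1] acc=0, pass-E 0, pass-S 0
  after 0 — PE[0][2] acc=0, pass-E 0, pass-S 0
  after 1 — PE[0][1] acc=9, pass-E 3, pass-S 3
  after 1 — PE[0][2] acc=0, pass-E 0, pass-S 0
  after 2 — PE[0][1] acc=17, pass-E 1, pass-S 8
  after 2 — PE[0][2] acc=6, pass-E 3, pass-S 2
  after 3 — PE[0][1] acc=41, pass-E 8, pass-S 3
  after 3 — PE[0][2] acc=14, pass-E 1, pass-S 8

PE[0][2].acc = 14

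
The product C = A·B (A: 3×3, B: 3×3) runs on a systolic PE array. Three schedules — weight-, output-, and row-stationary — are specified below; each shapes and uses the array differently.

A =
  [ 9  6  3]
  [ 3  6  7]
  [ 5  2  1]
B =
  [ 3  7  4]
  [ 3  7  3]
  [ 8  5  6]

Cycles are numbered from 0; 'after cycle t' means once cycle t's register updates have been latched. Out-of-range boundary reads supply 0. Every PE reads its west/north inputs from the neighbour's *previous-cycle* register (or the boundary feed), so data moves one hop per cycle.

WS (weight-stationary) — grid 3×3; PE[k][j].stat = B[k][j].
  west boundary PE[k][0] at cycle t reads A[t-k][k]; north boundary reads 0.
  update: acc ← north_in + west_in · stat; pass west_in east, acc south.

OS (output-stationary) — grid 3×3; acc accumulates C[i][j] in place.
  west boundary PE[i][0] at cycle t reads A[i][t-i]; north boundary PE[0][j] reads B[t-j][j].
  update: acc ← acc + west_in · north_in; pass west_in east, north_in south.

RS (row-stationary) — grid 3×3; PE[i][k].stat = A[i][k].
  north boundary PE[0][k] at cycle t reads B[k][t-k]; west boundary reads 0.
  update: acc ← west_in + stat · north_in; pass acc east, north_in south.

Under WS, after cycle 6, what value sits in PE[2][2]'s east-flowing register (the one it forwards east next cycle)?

WS (3×3). Following PE[2][2] plus its west/north inputs:
  c0 r1c2: 0 / 0 / 0
  c0 r2c1: 0 / 0 / 0
  c0 r2c2: 0 / 0 / 0
  c1 r1c2: 0 / 0 / 0
  c1 r2c1: 0 / 0 / 0
  c1 r2c2: 0 / 0 / 0
  c2 r1c2: 0 / 0 / 0
  c2 r2c1: 0 / 0 / 0
  c2 r2c2: 0 / 0 / 0
  c3 r1c2: 54 / 6 / 54
  c3 r2c1: 120 / 3 / 120
  c3 r2c2: 0 / 0 / 0
  c4 r1c2: 30 / 6 / 30
  c4 r2c1: 98 / 7 / 98
  c4 r2c2: 72 / 3 / 72
  c5 r1c2: 26 / 2 / 26
  c5 r2c1: 54 / 1 / 54
  c5 r2c2: 72 / 7 / 72
  c6 r1c2: 0 / 0 / 0
  c6 r2c1: 0 / 0 / 0
  c6 r2c2: 32 / 1 / 32

register = 1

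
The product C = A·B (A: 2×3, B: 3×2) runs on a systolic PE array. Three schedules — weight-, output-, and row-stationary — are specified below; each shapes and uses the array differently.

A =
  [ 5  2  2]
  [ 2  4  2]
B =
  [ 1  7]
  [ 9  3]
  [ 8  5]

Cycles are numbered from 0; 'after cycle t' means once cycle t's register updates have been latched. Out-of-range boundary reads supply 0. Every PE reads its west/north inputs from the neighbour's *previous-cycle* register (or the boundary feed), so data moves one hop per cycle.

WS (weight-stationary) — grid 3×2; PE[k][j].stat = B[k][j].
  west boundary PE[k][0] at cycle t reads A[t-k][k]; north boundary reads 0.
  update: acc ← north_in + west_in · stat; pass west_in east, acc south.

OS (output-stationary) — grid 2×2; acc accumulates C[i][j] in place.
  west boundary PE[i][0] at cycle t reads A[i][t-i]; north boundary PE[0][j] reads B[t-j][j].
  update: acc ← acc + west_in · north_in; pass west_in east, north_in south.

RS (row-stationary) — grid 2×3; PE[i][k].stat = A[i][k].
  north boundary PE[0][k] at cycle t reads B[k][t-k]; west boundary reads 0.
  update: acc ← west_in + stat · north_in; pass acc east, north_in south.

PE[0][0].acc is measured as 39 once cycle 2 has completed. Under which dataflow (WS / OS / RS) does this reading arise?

Under WS (3×2), PE[0][0]:
  0: (0,0).acc=5  regs=<5,5>
  1: (0,0).acc=2  regs=<2,2>
  2: (0,0).acc=0  regs=<0,0>
Under OS (2×2), PE[0][0]:
  0: (0,0).acc=5  regs=<5,1>
  1: (0,0).acc=23  regs=<2,9>
  2: (0,0).acc=39  regs=<2,8>
Under RS (2×3), PE[0][0]:
  0: (0,0).acc=5  regs=<5,1>
  1: (0,0).acc=35  regs=<35,7>
  2: (0,0).acc=0  regs=<0,0>

dataflow = OS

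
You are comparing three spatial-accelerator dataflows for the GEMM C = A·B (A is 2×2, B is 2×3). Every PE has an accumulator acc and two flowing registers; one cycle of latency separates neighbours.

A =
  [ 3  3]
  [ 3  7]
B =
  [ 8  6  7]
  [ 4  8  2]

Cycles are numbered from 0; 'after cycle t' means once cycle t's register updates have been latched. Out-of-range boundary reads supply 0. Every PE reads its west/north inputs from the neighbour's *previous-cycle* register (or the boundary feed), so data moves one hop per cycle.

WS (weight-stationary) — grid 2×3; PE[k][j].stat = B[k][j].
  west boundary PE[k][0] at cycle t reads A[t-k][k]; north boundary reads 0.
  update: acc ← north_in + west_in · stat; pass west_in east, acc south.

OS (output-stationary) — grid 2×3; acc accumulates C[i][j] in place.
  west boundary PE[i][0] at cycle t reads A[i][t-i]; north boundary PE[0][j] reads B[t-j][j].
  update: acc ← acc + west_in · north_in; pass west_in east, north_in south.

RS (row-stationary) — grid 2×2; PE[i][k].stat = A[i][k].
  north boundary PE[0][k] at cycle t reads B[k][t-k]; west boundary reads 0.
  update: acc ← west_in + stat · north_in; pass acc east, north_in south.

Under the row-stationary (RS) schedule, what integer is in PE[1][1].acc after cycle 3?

PE[1][1].acc = 74

RS on a 2×2 grid — tracing PE[1][1] and its feeders:
  cycle 0: PE[0][1] → acc 0, east 0, south 0
  cycle 0: PE[1][0] → acc 0, east 0, south 0
  cycle 0: PE[1][1] → acc 0, east 0, south 0
  cycle 1: PE[0][1] → acc 36, east 36, south 4
  cycle 1: PE[1][0] → acc 24, east 24, south 8
  cycle 1: PE[1][1] → acc 0, east 0, south 0
  cycle 2: PE[0][1] → acc 42, east 42, south 8
  cycle 2: PE[1][0] → acc 18, east 18, south 6
  cycle 2: PE[1][1] → acc 52, east 52, south 4
  cycle 3: PE[0][1] → acc 27, east 27, south 2
  cycle 3: PE[1][0] → acc 21, east 21, south 7
  cycle 3: PE[1][1] → acc 74, east 74, south 8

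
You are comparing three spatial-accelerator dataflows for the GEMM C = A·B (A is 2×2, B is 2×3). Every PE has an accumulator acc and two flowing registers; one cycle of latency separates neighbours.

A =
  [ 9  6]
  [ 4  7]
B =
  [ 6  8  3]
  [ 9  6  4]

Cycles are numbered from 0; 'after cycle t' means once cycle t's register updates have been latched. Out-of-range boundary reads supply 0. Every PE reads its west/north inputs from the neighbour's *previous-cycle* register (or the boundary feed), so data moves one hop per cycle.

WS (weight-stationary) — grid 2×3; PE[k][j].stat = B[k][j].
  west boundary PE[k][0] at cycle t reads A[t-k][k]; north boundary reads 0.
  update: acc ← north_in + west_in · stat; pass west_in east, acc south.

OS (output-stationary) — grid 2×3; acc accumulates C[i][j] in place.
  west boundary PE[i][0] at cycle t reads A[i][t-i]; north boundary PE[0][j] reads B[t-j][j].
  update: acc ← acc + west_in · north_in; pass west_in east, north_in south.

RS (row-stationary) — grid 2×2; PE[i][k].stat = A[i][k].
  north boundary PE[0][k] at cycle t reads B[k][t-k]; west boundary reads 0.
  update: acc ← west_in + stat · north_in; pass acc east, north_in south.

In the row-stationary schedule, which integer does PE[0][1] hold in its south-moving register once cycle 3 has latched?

register = 4

RS 2×2: PE[0][1] cycle-by-cycle (with neighbour feeds):
  @0  [0,0]  acc 54  |  →54  ↓6
  @0  [0,1]  acc 0  |  →0  ↓0
  @1  [0,0]  acc 72  |  →72  ↓8
  @1  [0,1]  acc 108  |  →108  ↓9
  @2  [0,0]  acc 27  |  →27  ↓3
  @2  [0,1]  acc 108  |  →108  ↓6
  @3  [0,0]  acc 0  |  →0  ↓0
  @3  [0,1]  acc 51  |  →51  ↓4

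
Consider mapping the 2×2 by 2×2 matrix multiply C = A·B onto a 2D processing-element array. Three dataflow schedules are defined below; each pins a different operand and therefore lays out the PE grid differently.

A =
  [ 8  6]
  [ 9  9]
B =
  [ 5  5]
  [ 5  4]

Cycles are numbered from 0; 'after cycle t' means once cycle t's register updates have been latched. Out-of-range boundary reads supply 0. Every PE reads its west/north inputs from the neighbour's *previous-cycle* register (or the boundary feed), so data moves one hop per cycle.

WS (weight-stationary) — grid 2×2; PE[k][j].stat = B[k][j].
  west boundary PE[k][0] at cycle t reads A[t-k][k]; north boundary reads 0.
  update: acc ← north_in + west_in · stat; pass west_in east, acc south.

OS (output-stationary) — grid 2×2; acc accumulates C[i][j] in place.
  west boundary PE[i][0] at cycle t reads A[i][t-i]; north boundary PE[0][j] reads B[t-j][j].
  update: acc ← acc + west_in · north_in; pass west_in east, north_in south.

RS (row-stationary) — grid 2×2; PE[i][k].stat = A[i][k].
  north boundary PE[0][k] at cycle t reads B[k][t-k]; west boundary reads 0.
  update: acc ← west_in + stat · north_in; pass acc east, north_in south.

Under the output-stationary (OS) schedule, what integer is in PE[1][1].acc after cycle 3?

OS 2×2: PE[1][1] cycle-by-cycle (with neighbour feeds):
  t=0 PE[0][1]: acc=0 h=0 v=0
  t=0 PE[1][0]: acc=0 h=0 v=0
  t=0 PE[1][1]: acc=0 h=0 v=0
  t=1 PE[0][1]: acc=40 h=8 v=5
  t=1 PE[1][0]: acc=45 h=9 v=5
  t=1 PE[1][1]: acc=0 h=0 v=0
  t=2 PE[0][1]: acc=64 h=6 v=4
  t=2 PE[1][0]: acc=90 h=9 v=5
  t=2 PE[1][1]: acc=45 h=9 v=5
  t=3 PE[0][1]: acc=64 h=0 v=0
  t=3 PE[1][0]: acc=90 h=0 v=0
  t=3 PE[1][1]: acc=81 h=9 v=4

PE[1][1].acc = 81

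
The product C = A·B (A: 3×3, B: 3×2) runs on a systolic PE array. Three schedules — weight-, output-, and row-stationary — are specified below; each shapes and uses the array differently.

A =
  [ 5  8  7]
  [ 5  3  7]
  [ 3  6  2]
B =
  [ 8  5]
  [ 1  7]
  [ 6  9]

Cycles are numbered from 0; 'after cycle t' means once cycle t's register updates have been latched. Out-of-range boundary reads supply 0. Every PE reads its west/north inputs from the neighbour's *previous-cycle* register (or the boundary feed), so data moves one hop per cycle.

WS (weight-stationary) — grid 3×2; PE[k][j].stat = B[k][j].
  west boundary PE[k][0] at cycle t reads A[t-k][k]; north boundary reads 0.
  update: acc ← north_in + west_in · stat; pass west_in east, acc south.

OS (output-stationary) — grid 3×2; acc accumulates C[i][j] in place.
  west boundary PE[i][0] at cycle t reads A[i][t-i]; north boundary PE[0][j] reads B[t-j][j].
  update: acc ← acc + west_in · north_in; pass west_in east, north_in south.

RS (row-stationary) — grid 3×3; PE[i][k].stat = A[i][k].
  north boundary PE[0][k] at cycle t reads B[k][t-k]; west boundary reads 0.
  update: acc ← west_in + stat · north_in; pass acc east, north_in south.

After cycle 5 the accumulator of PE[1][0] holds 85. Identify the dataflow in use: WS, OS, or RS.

— WS: 3×2; PE[1][0] trace:
  step 0 · PE1,0: acc=0; fwd→0 fwd↓0
  step 1 · PE1,0: acc=48; fwd→8 fwd↓48
  step 2 · PE1,0: acc=43; fwd→3 fwd↓43
  step 3 · PE1,0: acc=30; fwd→6 fwd↓30
  step 4 · PE1,0: acc=0; fwd→0 fwd↓0
  step 5 · PE1,0: acc=0; fwd→0 fwd↓0
— OS: 3×2; PE[1][0] trace:
  step 0 · PE1,0: acc=0; fwd→0 fwd↓0
  step 1 · PE1,0: acc=40; fwd→5 fwd↓8
  step 2 · PE1,0: acc=43; fwd→3 fwd↓1
  step 3 · PE1,0: acc=85; fwd→7 fwd↓6
  step 4 · PE1,0: acc=85; fwd→0 fwd↓0
  step 5 · PE1,0: acc=85; fwd→0 fwd↓0
— RS: 3×3; PE[1][0] trace:
  step 0 · PE1,0: acc=0; fwd→0 fwd↓0
  step 1 · PE1,0: acc=40; fwd→40 fwd↓8
  step 2 · PE1,0: acc=25; fwd→25 fwd↓5
  step 3 · PE1,0: acc=0; fwd→0 fwd↓0
  step 4 · PE1,0: acc=0; fwd→0 fwd↓0
  step 5 · PE1,0: acc=0; fwd→0 fwd↓0

dataflow = OS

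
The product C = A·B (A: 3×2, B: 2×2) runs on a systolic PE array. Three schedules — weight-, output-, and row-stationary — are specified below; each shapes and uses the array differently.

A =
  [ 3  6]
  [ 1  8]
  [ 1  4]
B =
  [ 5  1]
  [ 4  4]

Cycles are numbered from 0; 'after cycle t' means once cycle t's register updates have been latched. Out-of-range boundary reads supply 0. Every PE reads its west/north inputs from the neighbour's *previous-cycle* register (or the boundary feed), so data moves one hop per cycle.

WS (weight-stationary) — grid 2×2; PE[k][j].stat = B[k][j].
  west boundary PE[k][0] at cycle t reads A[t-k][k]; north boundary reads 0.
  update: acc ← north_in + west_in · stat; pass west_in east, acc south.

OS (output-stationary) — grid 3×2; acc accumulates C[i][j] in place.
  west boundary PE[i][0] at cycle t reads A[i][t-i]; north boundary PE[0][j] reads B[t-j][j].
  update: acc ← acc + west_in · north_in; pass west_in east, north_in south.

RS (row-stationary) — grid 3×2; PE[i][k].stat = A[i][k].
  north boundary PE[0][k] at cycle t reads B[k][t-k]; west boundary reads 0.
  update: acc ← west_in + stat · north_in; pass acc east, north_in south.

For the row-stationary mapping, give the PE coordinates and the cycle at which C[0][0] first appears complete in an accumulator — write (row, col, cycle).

RS: C[0][0] accumulates in PE[0][1]:
  @0  [0,1]  acc 0  |  →0  ↓0
  @1  [0,1]  acc 39  |  →39  ↓4

(row, col, cycle) = (0, 1, 1)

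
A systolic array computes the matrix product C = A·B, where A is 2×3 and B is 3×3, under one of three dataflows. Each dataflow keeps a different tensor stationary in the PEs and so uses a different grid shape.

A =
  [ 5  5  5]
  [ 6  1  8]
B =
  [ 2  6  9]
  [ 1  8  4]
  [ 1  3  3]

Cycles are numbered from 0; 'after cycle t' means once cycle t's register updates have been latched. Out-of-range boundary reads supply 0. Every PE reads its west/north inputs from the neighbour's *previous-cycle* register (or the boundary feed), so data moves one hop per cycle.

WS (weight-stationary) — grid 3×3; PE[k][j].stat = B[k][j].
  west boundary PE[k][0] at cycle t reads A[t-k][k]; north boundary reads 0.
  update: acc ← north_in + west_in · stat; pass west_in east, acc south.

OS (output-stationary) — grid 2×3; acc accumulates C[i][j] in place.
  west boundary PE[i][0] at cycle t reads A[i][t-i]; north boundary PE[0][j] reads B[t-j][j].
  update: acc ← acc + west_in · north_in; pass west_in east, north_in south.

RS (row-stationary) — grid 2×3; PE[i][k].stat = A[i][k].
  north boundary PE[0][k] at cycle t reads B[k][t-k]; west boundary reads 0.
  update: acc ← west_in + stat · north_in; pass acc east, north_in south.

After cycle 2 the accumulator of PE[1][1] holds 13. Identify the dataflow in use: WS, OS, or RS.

— WS: 3×3; PE[1][1] trace:
  0: (1,1).acc=0  regs=<0,0>
  1: (1,1).acc=0  regs=<0,0>
  2: (1,1).acc=70  regs=<5,70>
— OS: 2×3; PE[1][1] trace:
  0: (1,1).acc=0  regs=<0,0>
  1: (1,1).acc=0  regs=<0,0>
  2: (1,1).acc=36  regs=<6,6>
— RS: 2×3; PE[1][1] trace:
  0: (1,1).acc=0  regs=<0,0>
  1: (1,1).acc=0  regs=<0,0>
  2: (1,1).acc=13  regs=<13,1>

dataflow = RS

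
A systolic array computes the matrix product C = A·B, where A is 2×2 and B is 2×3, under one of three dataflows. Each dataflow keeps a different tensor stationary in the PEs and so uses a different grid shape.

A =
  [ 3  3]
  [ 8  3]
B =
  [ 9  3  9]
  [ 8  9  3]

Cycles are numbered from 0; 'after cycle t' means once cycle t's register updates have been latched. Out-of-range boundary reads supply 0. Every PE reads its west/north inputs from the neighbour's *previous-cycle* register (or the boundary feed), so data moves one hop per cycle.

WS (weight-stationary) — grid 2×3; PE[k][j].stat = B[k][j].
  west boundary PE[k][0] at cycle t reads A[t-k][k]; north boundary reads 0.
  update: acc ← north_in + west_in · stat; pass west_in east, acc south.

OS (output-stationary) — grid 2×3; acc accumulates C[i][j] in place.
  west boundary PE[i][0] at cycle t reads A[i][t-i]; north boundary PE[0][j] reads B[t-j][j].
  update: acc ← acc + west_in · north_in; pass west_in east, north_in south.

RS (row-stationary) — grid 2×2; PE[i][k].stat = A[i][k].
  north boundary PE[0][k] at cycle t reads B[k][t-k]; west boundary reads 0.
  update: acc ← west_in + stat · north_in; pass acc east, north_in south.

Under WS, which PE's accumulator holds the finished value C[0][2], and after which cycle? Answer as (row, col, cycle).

(row, col, cycle) = (1, 2, 3)

Under WS, C[0][2] lands at PE[1][2]:
  @0  [1,2]  acc 0  |  →0  ↓0
  @1  [1,2]  acc 0  |  →0  ↓0
  @2  [1,2]  acc 0  |  →0  ↓0
  @3  [1,2]  acc 36  |  →3  ↓36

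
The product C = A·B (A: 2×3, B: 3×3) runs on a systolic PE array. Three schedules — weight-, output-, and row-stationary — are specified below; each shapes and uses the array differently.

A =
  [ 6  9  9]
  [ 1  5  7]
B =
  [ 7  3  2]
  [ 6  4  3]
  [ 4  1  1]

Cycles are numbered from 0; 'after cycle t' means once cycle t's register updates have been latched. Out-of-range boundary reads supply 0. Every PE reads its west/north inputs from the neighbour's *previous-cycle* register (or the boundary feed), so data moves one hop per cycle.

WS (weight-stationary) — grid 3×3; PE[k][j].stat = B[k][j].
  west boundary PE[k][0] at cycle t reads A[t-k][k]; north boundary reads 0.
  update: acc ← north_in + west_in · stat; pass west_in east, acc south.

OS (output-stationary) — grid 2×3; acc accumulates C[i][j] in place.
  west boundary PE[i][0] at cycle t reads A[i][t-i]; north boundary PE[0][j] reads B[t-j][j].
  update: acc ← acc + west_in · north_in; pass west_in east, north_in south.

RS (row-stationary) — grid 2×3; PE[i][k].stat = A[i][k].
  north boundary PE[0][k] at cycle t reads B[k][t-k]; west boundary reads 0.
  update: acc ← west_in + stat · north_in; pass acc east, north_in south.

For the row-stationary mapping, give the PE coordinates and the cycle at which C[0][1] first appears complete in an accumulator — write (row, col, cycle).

(row, col, cycle) = (0, 2, 3)

RS: C[0][1] accumulates in PE[0][2]:
  @0  [0,2]  acc 0  |  →0  ↓0
  @1  [0,2]  acc 0  |  →0  ↓0
  @2  [0,2]  acc 132  |  →132  ↓4
  @3  [0,2]  acc 63  |  →63  ↓1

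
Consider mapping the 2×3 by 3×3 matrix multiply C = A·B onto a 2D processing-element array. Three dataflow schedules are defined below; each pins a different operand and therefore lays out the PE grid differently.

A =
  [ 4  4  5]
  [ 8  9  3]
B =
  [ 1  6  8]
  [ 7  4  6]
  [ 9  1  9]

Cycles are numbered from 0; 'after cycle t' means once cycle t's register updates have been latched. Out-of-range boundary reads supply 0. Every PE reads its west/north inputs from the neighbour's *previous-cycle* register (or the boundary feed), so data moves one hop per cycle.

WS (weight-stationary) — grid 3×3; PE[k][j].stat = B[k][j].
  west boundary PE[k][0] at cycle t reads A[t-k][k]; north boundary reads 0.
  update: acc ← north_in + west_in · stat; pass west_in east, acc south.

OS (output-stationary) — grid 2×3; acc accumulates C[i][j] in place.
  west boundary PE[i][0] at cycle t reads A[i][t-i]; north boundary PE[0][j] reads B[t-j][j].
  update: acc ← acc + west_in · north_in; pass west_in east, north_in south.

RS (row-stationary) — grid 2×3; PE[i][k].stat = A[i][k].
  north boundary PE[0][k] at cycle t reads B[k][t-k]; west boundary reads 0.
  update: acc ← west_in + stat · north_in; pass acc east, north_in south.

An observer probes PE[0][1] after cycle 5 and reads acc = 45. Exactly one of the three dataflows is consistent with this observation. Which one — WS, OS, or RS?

dataflow = OS

Under WS (3×3), PE[0][1]:
  t=0 PE[0][1]: acc=0 h=0 v=0
  t=1 PE[0][1]: acc=24 h=4 v=24
  t=2 PE[0][1]: acc=48 h=8 v=48
  t=3 PE[0][1]: acc=0 h=0 v=0
  t=4 PE[0][1]: acc=0 h=0 v=0
  t=5 PE[0][1]: acc=0 h=0 v=0
Under OS (2×3), PE[0][1]:
  t=0 PE[0][1]: acc=0 h=0 v=0
  t=1 PE[0][1]: acc=24 h=4 v=6
  t=2 PE[0][1]: acc=40 h=4 v=4
  t=3 PE[0][1]: acc=45 h=5 v=1
  t=4 PE[0][1]: acc=45 h=0 v=0
  t=5 PE[0][1]: acc=45 h=0 v=0
Under RS (2×3), PE[0][1]:
  t=0 PE[0][1]: acc=0 h=0 v=0
  t=1 PE[0][1]: acc=32 h=32 v=7
  t=2 PE[0][1]: acc=40 h=40 v=4
  t=3 PE[0][1]: acc=56 h=56 v=6
  t=4 PE[0][1]: acc=0 h=0 v=0
  t=5 PE[0][1]: acc=0 h=0 v=0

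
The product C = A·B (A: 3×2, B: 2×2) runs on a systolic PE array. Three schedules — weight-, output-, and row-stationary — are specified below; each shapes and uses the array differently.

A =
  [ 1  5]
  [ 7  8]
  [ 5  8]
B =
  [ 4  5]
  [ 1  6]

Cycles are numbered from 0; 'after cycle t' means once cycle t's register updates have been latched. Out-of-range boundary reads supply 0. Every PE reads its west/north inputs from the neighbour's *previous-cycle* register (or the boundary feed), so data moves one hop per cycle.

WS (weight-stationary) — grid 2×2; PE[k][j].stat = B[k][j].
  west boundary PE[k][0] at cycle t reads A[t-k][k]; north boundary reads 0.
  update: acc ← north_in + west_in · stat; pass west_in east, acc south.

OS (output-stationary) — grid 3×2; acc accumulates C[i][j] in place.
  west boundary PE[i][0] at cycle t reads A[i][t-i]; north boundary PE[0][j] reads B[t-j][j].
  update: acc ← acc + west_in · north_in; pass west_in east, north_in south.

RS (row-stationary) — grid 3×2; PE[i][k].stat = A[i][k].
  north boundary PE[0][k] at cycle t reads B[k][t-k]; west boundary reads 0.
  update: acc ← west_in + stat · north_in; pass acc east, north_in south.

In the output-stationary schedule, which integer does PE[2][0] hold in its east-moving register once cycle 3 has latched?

OS on a 3×2 grid — tracing PE[2][0] and its feeders:
  0: (1,0).acc=0  regs=<0,0>
  0: (2,0).acc=0  regs=<0,0>
  1: (1,0).acc=28  regs=<7,4>
  1: (2,0).acc=0  regs=<0,0>
  2: (1,0).acc=36  regs=<8,1>
  2: (2,0).acc=20  regs=<5,4>
  3: (1,0).acc=36  regs=<0,0>
  3: (2,0).acc=28  regs=<8,1>

register = 8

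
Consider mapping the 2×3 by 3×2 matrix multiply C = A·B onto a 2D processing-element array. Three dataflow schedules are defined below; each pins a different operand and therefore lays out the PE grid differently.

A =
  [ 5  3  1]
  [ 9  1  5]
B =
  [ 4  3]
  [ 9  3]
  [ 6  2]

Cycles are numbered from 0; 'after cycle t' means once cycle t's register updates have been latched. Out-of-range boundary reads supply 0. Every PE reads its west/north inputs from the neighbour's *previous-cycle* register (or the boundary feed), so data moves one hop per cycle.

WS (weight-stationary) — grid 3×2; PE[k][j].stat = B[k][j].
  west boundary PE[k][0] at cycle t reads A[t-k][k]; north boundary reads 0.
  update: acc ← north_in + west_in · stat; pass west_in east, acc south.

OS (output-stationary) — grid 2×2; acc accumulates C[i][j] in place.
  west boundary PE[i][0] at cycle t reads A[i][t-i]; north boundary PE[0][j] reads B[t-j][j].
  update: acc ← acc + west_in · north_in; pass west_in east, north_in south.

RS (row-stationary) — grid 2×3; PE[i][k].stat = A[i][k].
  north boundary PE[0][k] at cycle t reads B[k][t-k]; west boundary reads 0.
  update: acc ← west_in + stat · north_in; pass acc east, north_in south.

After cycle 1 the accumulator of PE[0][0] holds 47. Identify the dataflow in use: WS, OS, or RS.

dataflow = OS

WS (3×2 grid), PE[0][0]:
  0: (0,0).acc=20  regs=<5,20>
  1: (0,0).acc=36  regs=<9,36>
OS (2×2 grid), PE[0][0]:
  0: (0,0).acc=20  regs=<5,4>
  1: (0,0).acc=47  regs=<3,9>
RS (2×3 grid), PE[0][0]:
  0: (0,0).acc=20  regs=<20,4>
  1: (0,0).acc=15  regs=<15,3>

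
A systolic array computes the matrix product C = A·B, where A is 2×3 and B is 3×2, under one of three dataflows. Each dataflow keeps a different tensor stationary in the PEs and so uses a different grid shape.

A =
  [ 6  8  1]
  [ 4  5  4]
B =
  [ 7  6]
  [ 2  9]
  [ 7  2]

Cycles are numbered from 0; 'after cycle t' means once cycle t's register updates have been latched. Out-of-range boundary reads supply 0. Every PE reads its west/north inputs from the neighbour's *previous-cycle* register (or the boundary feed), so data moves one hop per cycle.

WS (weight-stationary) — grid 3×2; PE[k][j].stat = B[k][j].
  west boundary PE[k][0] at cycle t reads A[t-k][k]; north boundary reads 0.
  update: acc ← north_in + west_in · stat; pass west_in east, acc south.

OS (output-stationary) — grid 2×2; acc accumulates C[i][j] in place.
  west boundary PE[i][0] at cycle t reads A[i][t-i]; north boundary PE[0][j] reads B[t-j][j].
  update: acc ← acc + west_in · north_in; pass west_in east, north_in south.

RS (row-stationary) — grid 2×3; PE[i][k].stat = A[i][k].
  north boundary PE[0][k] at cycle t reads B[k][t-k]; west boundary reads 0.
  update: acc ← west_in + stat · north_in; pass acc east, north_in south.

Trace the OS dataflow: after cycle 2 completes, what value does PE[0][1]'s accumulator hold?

PE[0][1].acc = 108

OS 2×2: PE[0][1] cycle-by-cycle (with neighbour feeds):
  0: (0,0).acc=42  regs=<6,7>
  0: (0,1).acc=0  regs=<0,0>
  1: (0,0).acc=58  regs=<8,2>
  1: (0,1).acc=36  regs=<6,6>
  2: (0,0).acc=65  regs=<1,7>
  2: (0,1).acc=108  regs=<8,9>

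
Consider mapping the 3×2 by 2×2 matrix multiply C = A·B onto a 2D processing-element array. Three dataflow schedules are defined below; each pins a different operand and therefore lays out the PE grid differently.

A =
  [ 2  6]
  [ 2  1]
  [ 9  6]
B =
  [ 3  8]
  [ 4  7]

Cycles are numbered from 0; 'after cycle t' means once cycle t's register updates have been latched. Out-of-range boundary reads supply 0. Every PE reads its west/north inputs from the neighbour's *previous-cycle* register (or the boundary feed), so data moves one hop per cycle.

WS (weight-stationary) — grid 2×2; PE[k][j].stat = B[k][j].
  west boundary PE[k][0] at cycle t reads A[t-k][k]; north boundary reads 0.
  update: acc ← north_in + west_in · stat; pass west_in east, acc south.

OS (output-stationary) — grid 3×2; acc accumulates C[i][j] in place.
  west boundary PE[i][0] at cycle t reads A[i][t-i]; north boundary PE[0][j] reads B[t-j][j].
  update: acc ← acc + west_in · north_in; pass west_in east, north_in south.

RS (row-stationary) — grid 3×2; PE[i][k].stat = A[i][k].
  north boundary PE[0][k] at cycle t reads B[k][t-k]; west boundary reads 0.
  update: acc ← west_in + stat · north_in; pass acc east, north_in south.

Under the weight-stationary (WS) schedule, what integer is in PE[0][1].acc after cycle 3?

WS 2×2: PE[0][1] cycle-by-cycle (with neighbour feeds):
  0: (0,0).acc=6  regs=<2,6>
  0: (0,1).acc=0  regs=<0,0>
  1: (0,0).acc=6  regs=<2,6>
  1: (0,1).acc=16  regs=<2,16>
  2: (0,0).acc=27  regs=<9,27>
  2: (0,1).acc=16  regs=<2,16>
  3: (0,0).acc=0  regs=<0,0>
  3: (0,1).acc=72  regs=<9,72>

PE[0][1].acc = 72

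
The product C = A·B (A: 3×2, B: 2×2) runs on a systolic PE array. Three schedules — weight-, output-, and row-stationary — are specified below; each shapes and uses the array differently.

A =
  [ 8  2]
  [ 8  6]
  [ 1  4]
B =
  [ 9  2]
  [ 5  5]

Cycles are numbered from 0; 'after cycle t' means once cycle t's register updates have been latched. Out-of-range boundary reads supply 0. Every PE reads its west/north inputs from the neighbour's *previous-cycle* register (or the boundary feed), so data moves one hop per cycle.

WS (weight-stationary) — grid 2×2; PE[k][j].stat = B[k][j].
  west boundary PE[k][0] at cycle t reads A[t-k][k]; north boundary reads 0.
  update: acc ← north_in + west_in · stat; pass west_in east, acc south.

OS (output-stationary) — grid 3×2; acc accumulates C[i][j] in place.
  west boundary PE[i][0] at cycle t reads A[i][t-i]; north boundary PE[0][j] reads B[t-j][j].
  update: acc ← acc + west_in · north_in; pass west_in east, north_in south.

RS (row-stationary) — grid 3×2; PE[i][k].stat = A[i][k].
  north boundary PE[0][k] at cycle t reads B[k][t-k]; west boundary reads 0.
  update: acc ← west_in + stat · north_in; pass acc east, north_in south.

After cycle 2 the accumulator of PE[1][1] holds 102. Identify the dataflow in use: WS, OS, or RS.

dataflow = RS

— WS: 2×2; PE[1][1] trace:
  cycle 0: PE[1][1] → acc 0, east 0, south 0
  cycle 1: PE[1][1] → acc 0, east 0, south 0
  cycle 2: PE[1][1] → acc 26, east 2, south 26
— OS: 3×2; PE[1][1] trace:
  cycle 0: PE[1][1] → acc 0, east 0, south 0
  cycle 1: PE[1][1] → acc 0, east 0, south 0
  cycle 2: PE[1][1] → acc 16, east 8, south 2
— RS: 3×2; PE[1][1] trace:
  cycle 0: PE[1][1] → acc 0, east 0, south 0
  cycle 1: PE[1][1] → acc 0, east 0, south 0
  cycle 2: PE[1][1] → acc 102, east 102, south 5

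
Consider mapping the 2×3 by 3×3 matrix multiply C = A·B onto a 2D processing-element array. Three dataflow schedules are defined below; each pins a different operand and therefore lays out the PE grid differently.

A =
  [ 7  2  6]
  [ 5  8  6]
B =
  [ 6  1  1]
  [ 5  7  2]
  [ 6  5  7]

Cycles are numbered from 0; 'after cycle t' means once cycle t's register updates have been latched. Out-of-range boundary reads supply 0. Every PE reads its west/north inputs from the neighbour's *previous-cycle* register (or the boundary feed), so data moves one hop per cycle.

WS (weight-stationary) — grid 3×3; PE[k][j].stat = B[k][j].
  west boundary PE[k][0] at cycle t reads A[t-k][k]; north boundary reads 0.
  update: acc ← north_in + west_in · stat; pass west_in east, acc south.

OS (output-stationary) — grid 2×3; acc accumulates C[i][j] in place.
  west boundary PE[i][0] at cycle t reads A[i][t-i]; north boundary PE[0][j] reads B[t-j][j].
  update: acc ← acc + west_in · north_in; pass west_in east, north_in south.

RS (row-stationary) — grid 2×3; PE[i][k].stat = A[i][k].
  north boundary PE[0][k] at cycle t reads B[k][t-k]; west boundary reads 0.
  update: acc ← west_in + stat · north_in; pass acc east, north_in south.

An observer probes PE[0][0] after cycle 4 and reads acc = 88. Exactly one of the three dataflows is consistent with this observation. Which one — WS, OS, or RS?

dataflow = OS

WS [3×3] PE[0][0] across cycles:
  @0  [0,0]  acc 42  |  →7  ↓42
  @1  [0,0]  acc 30  |  →5  ↓30
  @2  [0,0]  acc 0  |  →0  ↓0
  @3  [0,0]  acc 0  |  →0  ↓0
  @4  [0,0]  acc 0  |  →0  ↓0
OS [2×3] PE[0][0] across cycles:
  @0  [0,0]  acc 42  |  →7  ↓6
  @1  [0,0]  acc 52  |  →2  ↓5
  @2  [0,0]  acc 88  |  →6  ↓6
  @3  [0,0]  acc 88  |  →0  ↓0
  @4  [0,0]  acc 88  |  →0  ↓0
RS [2×3] PE[0][0] across cycles:
  @0  [0,0]  acc 42  |  →42  ↓6
  @1  [0,0]  acc 7  |  →7  ↓1
  @2  [0,0]  acc 7  |  →7  ↓1
  @3  [0,0]  acc 0  |  →0  ↓0
  @4  [0,0]  acc 0  |  →0  ↓0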